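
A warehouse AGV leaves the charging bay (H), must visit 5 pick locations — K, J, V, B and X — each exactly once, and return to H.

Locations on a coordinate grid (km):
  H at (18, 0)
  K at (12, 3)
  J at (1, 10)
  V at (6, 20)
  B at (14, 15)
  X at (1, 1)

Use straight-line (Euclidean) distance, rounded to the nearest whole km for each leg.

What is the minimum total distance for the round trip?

With 5 stops there are 5!/2 = 60 distinct round trips (a route and its reverse cost the same).
H → K → J → V → B → X → H: 7+13+11+9+19+17 = 76
H → K → J → V → X → B → H: 7+13+11+20+19+16 = 86
H → K → J → B → V → X → H: 7+13+14+9+20+17 = 80
H → K → J → B → X → V → H: 7+13+14+19+20+23 = 96
H → K → J → X → V → B → H: 7+13+9+20+9+16 = 74
H → K → J → X → B → V → H: 7+13+9+19+9+23 = 80
H → K → V → J → B → X → H: 7+18+11+14+19+17 = 86
H → K → V → J → X → B → H: 7+18+11+9+19+16 = 80
H → K → V → B → J → X → H: 7+18+9+14+9+17 = 74
H → K → V → B → X → J → H: 7+18+9+19+9+20 = 82
H → K → V → X → J → B → H: 7+18+20+9+14+16 = 84
H → K → V → X → B → J → H: 7+18+20+19+14+20 = 98
H → K → B → J → V → X → H: 7+12+14+11+20+17 = 81
H → K → B → J → X → V → H: 7+12+14+9+20+23 = 85
… (46 more)
H → K → X → J → V → B → H: 7+11+9+11+9+16 = 63  ← best
The minimum is 63.
One optimal route: H → K → X → J → V → B → H (or its reverse).

Shortest round trip = 63 km.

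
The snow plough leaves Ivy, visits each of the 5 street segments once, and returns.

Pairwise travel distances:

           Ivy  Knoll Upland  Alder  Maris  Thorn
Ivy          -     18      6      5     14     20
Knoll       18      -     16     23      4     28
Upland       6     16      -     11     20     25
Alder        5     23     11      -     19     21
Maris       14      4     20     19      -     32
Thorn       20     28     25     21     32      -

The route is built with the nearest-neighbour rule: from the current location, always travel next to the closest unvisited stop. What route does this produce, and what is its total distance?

Total distance 88 via the nearest-neighbour route Ivy → Alder → Upland → Knoll → Maris → Thorn → Ivy.

At Ivy the remaining stops are Alder 5, Upland 6, Maris 14, Knoll 18, Thorn 20; go to Alder.
At Alder the remaining stops are Upland 11, Maris 19, Thorn 21, Knoll 23; go to Upland.
At Upland the remaining stops are Knoll 16, Maris 20, Thorn 25; go to Knoll.
At Knoll the remaining stops are Maris 4, Thorn 28; go to Maris.
At Maris the remaining stops are Thorn 32; go to Thorn.
Return Thorn→Ivy: 20.
Total = 5 + 11 + 16 + 4 + 32 + 20 = 88.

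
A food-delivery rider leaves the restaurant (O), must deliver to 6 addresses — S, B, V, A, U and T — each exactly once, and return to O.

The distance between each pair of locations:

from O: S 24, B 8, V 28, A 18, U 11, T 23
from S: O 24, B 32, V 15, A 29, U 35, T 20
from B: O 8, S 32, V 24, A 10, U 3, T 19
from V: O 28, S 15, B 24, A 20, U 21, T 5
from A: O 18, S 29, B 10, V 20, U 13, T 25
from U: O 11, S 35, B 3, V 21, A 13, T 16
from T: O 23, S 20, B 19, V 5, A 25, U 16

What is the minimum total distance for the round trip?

O→S→B→V→A→U→T→O: 24+32+24+20+13+16+23 = 152
O→S→B→V→A→T→U→O: 24+32+24+20+25+16+11 = 152
O→S→B→V→U→A→T→O: 24+32+24+21+13+25+23 = 162
O→S→B→V→U→T→A→O: 24+32+24+21+16+25+18 = 160
O→S→B→V→T→A→U→O: 24+32+24+5+25+13+11 = 134
O→S→B→V→T→U→A→O: 24+32+24+5+16+13+18 = 132
O→S→B→A→V→U→T→O: 24+32+10+20+21+16+23 = 146
O→S→B→A→V→T→U→O: 24+32+10+20+5+16+11 = 118
… (352 more)
O→S→V→T→U→B→A→O: 24+15+5+16+3+10+18 = 91  ← best
The minimum is 91.
One optimal route: O → S → V → T → U → B → A → O (or its reverse).

91 — the shortest possible round trip.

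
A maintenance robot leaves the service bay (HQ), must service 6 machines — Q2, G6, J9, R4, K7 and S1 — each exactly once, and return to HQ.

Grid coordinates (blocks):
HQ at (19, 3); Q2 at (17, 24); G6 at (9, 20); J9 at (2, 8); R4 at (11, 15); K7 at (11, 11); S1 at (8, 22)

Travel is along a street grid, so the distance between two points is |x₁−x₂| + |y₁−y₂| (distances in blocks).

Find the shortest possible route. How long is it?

HQ - Q2 - G6 - J9 - R4 - K7 - S1 - HQ: 23+12+19+16+4+14+30 = 118
HQ - Q2 - G6 - J9 - R4 - S1 - K7 - HQ: 23+12+19+16+10+14+16 = 110
HQ - Q2 - G6 - J9 - K7 - R4 - S1 - HQ: 23+12+19+12+4+10+30 = 110
HQ - Q2 - G6 - J9 - K7 - S1 - R4 - HQ: 23+12+19+12+14+10+20 = 110
HQ - Q2 - G6 - J9 - S1 - R4 - K7 - HQ: 23+12+19+20+10+4+16 = 104
HQ - Q2 - G6 - J9 - S1 - K7 - R4 - HQ: 23+12+19+20+14+4+20 = 112
HQ - Q2 - G6 - R4 - J9 - K7 - S1 - HQ: 23+12+7+16+12+14+30 = 114
HQ - Q2 - G6 - R4 - J9 - S1 - K7 - HQ: 23+12+7+16+20+14+16 = 108
… (352 more)
HQ - Q2 - S1 - G6 - R4 - K7 - J9 - HQ: 23+11+3+7+4+12+22 = 82  ← best
The minimum is 82.
One optimal route: HQ → Q2 → S1 → G6 → R4 → K7 → J9 → HQ (or its reverse).

Shortest round trip = 82 blocks.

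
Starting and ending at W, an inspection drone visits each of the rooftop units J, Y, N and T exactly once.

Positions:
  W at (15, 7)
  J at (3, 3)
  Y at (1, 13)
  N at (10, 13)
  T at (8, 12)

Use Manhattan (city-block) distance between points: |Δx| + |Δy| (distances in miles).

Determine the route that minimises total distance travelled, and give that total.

W - J - Y - N - T - W: 16+12+9+3+12 = 52
W - J - Y - T - N - W: 16+12+8+3+11 = 50
W - J - N - Y - T - W: 16+17+9+8+12 = 62
W - J - N - T - Y - W: 16+17+3+8+20 = 64
W - J - T - Y - N - W: 16+14+8+9+11 = 58
W - J - T - N - Y - W: 16+14+3+9+20 = 62
W - Y - J - N - T - W: 20+12+17+3+12 = 64
W - Y - J - T - N - W: 20+12+14+3+11 = 60
W - Y - N - J - T - W: 20+9+17+14+12 = 72
W - Y - T - J - N - W: 20+8+14+17+11 = 70
W - N - J - Y - T - W: 11+17+12+8+12 = 60
W - N - Y - J - T - W: 11+9+12+14+12 = 58
The minimum is 50.
One optimal route: W → J → Y → T → N → W (or its reverse).

Shortest round trip = 50 miles.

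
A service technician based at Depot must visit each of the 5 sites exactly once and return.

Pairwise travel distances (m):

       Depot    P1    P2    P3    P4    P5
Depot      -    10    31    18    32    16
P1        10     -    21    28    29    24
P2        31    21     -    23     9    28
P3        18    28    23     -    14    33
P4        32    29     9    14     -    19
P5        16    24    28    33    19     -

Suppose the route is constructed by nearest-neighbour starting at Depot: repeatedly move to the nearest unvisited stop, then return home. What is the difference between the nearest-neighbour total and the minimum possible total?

Depot: P1=10, P5=16, P3=18, P2=31, P4=32 ⇒ P1
P1: P2=21, P5=24, P3=28, P4=29 ⇒ P2
P2: P4=9, P3=23, P5=28 ⇒ P4
P4: P3=14, P5=19 ⇒ P3
P3: P5=33 ⇒ P5
NN route Depot → P1 → P2 → P4 → P3 → P5 → Depot costs 103.
Optimal: Depot → P3 → P4 → P2 → P1 → P5 → Depot costs 102 (by enumerating all 60 distinct tours).
Excess = 103 − 102 = 1.

Excess over optimum: 1 m.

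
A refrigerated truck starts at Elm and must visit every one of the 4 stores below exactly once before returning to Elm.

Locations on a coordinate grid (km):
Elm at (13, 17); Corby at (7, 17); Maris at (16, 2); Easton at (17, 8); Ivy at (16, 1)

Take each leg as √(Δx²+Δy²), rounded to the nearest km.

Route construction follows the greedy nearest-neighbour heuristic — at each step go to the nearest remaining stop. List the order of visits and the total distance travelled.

From Elm: distances to unvisited — Corby=6, Easton=10, Maris=15, Ivy=16. Nearest is Corby (6).
From Corby: distances to unvisited — Easton=13, Maris=17, Ivy=18. Nearest is Easton (13).
From Easton: distances to unvisited — Maris=6, Ivy=7. Nearest is Maris (6).
From Maris: distances to unvisited — Ivy=1. Nearest is Ivy (1).
Return Ivy→Elm: 16.
Total = 6 + 13 + 6 + 1 + 16 = 42.

42 km along Elm → Corby → Easton → Maris → Ivy → Elm.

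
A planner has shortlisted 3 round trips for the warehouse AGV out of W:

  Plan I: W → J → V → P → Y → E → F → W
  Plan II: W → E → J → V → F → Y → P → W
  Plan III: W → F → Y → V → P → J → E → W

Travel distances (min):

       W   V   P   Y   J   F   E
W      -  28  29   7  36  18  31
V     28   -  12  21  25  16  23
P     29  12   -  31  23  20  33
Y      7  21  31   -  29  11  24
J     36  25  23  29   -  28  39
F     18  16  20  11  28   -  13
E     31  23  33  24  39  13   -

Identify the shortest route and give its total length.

Shortest is Plan III, total 155 min.

Plan I: 36 + 25 + 12 + 31 + 24 + 13 + 18 = 159
Plan II: 31 + 39 + 25 + 16 + 11 + 31 + 29 = 182
Plan III: 18 + 11 + 21 + 12 + 23 + 39 + 31 = 155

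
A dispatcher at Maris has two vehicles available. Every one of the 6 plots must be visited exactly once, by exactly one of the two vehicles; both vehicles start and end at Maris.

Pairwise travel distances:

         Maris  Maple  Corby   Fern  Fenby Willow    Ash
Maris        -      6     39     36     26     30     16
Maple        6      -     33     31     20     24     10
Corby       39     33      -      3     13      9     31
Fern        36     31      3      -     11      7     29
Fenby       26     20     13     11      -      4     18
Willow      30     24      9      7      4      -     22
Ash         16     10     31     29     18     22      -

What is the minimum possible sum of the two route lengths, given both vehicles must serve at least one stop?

98 — the smallest possible combined total.

Check every non-empty split of the stops between the two vehicles; for each half take its own optimal tour:
  {Maple} + {Corby, Fern, Fenby, Willow, Ash}: 12 + 86 = 98
  {Corby} + {Maple, Fern, Fenby, Willow, Ash}: 78 + 81 = 159
  {Maple, Corby} + {Fern, Fenby, Willow, Ash}: 78 + 81 = 159
  {Fern} + {Maple, Corby, Fenby, Willow, Ash}: 72 + 86 = 158
  {Maple, Fern} + {Corby, Fenby, Willow, Ash}: 73 + 86 = 159
  {Corby, Fern} + {Maple, Fenby, Willow, Ash}: 78 + 68 = 146
  … (31 splits in total)
Best: vehicle 1 Maris → Maple → Maris = 12; vehicle 2 Maris → Fern → Corby → Willow → Fenby → Ash → Maris = 86; combined 98.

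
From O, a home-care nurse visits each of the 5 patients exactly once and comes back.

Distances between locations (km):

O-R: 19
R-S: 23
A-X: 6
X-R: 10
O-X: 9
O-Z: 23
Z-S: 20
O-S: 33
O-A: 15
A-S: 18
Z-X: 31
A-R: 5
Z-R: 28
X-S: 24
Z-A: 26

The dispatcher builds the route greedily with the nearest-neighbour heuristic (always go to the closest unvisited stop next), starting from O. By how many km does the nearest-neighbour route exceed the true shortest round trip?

The nearest-neighbour route is 1 km longer than optimal.

O: X=9, A=15, R=19, Z=23, S=33 ⇒ X
X: A=6, R=10, S=24, Z=31 ⇒ A
A: R=5, S=18, Z=26 ⇒ R
R: S=23, Z=28 ⇒ S
S: Z=20 ⇒ Z
NN route O → X → A → R → S → Z → O costs 86.
Optimal: O → Z → S → A → R → X → O costs 85 (by enumerating all 60 distinct tours).
Excess = 86 − 85 = 1.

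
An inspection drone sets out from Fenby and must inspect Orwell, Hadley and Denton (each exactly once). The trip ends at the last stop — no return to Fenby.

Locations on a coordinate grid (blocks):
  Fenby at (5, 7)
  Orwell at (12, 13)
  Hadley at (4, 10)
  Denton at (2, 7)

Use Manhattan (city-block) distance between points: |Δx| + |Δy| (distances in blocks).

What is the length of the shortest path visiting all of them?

There are 3! = 6 possible orderings.
Fenby → Orwell → Hadley → Denton: 13+11+5 = 29
Fenby → Orwell → Denton → Hadley: 13+16+5 = 34
Fenby → Hadley → Orwell → Denton: 4+11+16 = 31
Fenby → Hadley → Denton → Orwell: 4+5+16 = 25
Fenby → Denton → Orwell → Hadley: 3+16+11 = 30
Fenby → Denton → Hadley → Orwell: 3+5+11 = 19
The minimum is 19.
One shortest path: Fenby → Denton → Hadley → Orwell.

Minimum one-way distance = 19 blocks.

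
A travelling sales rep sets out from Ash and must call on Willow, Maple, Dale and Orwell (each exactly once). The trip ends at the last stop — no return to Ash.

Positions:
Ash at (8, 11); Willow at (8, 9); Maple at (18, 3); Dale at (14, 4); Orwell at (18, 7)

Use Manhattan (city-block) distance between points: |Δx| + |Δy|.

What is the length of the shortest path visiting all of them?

Shortest open route: 22.

There are 4! = 24 possible orderings.
Ash → Willow → Maple → Dale → Orwell: 2+16+5+7 = 30
Ash → Willow → Maple → Orwell → Dale: 2+16+4+7 = 29
Ash → Willow → Dale → Maple → Orwell: 2+11+5+4 = 22
Ash → Willow → Dale → Orwell → Maple: 2+11+7+4 = 24
Ash → Willow → Orwell → Maple → Dale: 2+12+4+5 = 23
Ash → Willow → Orwell → Dale → Maple: 2+12+7+5 = 26
Ash → Maple → Willow → Dale → Orwell: 18+16+11+7 = 52
Ash → Maple → Willow → Orwell → Dale: 18+16+12+7 = 53
Ash → Maple → Dale → Willow → Orwell: 18+5+11+12 = 46
Ash → Maple → Dale → Orwell → Willow: 18+5+7+12 = 42
Ash → Maple → Orwell → Willow → Dale: 18+4+12+11 = 45
Ash → Maple → Orwell → Dale → Willow: 18+4+7+11 = 40
Ash → Dale → Willow → Maple → Orwell: 13+11+16+4 = 44
Ash → Dale → Willow → Orwell → Maple: 13+11+12+4 = 40
… (10 more)
The minimum is 22.
One shortest path: Ash → Willow → Dale → Maple → Orwell.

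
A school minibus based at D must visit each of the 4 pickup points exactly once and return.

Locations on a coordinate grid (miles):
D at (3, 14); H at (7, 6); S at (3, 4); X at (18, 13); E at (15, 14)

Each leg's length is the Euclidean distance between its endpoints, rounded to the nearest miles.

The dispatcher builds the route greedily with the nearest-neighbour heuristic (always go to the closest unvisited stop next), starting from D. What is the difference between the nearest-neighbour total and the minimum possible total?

D: H=9, S=10, E=12, X=15 ⇒ H
H: S=4, E=11, X=13 ⇒ S
S: E=16, X=17 ⇒ E
E: X=3 ⇒ X
NN route D → H → S → E → X → D costs 47.
Optimal: D → S → H → X → E → D costs 42 (by enumerating all 12 distinct tours).
Excess = 47 − 42 = 5.

Excess over optimum: 5 miles.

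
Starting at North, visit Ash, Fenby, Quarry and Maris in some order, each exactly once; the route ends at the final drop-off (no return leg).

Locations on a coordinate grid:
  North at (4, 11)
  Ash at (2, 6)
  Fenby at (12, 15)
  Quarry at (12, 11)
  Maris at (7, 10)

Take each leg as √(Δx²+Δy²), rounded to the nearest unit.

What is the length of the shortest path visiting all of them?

20 — the minimum one-way total.

There are 4! = 24 possible orderings.
North - Ash - Fenby - Quarry - Maris: 5+13+4+5 = 27
North - Ash - Fenby - Maris - Quarry: 5+13+7+5 = 30
North - Ash - Quarry - Fenby - Maris: 5+11+4+7 = 27
North - Ash - Quarry - Maris - Fenby: 5+11+5+7 = 28
North - Ash - Maris - Fenby - Quarry: 5+6+7+4 = 22
North - Ash - Maris - Quarry - Fenby: 5+6+5+4 = 20
North - Fenby - Ash - Quarry - Maris: 9+13+11+5 = 38
North - Fenby - Ash - Maris - Quarry: 9+13+6+5 = 33
North - Fenby - Quarry - Ash - Maris: 9+4+11+6 = 30
North - Fenby - Quarry - Maris - Ash: 9+4+5+6 = 24
North - Fenby - Maris - Ash - Quarry: 9+7+6+11 = 33
North - Fenby - Maris - Quarry - Ash: 9+7+5+11 = 32
North - Quarry - Ash - Fenby - Maris: 8+11+13+7 = 39
North - Quarry - Ash - Maris - Fenby: 8+11+6+7 = 32
… (10 more)
The minimum is 20.
One shortest path: North → Ash → Maris → Quarry → Fenby.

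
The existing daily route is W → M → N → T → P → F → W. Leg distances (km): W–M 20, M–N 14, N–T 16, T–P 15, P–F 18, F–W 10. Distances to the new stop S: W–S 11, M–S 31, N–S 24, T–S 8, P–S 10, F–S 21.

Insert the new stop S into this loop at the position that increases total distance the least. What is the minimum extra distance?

Adding 3 km by placing S on the T–P leg.

Insertion cost between consecutive stops i–j is d(i,S) + d(S,j) − d(i,j):
  between W and M: 11 + 31 − 20 = 22
  between M and N: 31 + 24 − 14 = 41
  between N and T: 24 + 8 − 16 = 16
  between T and P: 8 + 10 − 15 = 3
  between P and F: 10 + 21 − 18 = 13
  between F and W: 21 + 11 − 10 = 22
Cheapest insertion is between T and P, adding 3.
New total = 93 + 3 = 96.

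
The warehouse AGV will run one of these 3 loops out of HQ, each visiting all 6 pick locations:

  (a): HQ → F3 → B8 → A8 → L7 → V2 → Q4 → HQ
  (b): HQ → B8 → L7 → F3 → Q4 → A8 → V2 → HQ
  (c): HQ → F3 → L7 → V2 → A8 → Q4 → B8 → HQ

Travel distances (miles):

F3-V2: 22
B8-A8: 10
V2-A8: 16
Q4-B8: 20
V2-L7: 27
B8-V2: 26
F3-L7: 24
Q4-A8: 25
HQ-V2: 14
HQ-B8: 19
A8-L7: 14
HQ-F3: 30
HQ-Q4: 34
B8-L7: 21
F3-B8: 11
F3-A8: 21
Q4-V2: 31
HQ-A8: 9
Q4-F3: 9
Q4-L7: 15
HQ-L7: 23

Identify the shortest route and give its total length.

128 miles — (b) is the shortest.

(a): 30 + 11 + 10 + 14 + 27 + 31 + 34 = 157
(b): 19 + 21 + 24 + 9 + 25 + 16 + 14 = 128
(c): 30 + 24 + 27 + 16 + 25 + 20 + 19 = 161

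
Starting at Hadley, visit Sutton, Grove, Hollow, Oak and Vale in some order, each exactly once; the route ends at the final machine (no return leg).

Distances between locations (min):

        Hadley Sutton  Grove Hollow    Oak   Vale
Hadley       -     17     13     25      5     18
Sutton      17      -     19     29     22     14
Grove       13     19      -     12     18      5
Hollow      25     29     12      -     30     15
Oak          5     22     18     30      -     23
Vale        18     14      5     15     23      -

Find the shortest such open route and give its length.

58 min — the minimum one-way total.

There are 5! = 120 possible orderings.
Hadley - Sutton - Grove - Hollow - Oak - Vale: 17+19+12+30+23 = 101
Hadley - Sutton - Grove - Hollow - Vale - Oak: 17+19+12+15+23 = 86
Hadley - Sutton - Grove - Oak - Hollow - Vale: 17+19+18+30+15 = 99
Hadley - Sutton - Grove - Oak - Vale - Hollow: 17+19+18+23+15 = 92
Hadley - Sutton - Grove - Vale - Hollow - Oak: 17+19+5+15+30 = 86
Hadley - Sutton - Grove - Vale - Oak - Hollow: 17+19+5+23+30 = 94
Hadley - Sutton - Hollow - Grove - Oak - Vale: 17+29+12+18+23 = 99
Hadley - Sutton - Hollow - Grove - Vale - Oak: 17+29+12+5+23 = 86
Hadley - Sutton - Hollow - Oak - Grove - Vale: 17+29+30+18+5 = 99
Hadley - Sutton - Hollow - Oak - Vale - Grove: 17+29+30+23+5 = 104
Hadley - Sutton - Hollow - Vale - Grove - Oak: 17+29+15+5+18 = 84
Hadley - Sutton - Hollow - Vale - Oak - Grove: 17+29+15+23+18 = 102
Hadley - Sutton - Oak - Grove - Hollow - Vale: 17+22+18+12+15 = 84
Hadley - Sutton - Oak - Grove - Vale - Hollow: 17+22+18+5+15 = 77
… (106 more)
Hadley - Oak - Sutton - Vale - Grove - Hollow: 5+22+14+5+12 = 58  ← best
The minimum is 58.
One shortest path: Hadley → Oak → Sutton → Vale → Grove → Hollow.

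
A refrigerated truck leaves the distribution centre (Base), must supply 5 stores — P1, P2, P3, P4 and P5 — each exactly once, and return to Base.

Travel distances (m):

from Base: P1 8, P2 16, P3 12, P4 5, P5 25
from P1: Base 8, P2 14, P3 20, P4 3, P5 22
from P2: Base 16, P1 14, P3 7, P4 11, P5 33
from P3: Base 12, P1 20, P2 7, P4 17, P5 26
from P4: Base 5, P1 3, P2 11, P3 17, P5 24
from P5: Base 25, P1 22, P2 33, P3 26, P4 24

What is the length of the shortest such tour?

79 m — the shortest possible round trip.

With 5 stops there are 5!/2 = 60 distinct round trips (a route and its reverse cost the same).
Base - P1 - P2 - P3 - P4 - P5 - Base: 8+14+7+17+24+25 = 95
Base - P1 - P2 - P3 - P5 - P4 - Base: 8+14+7+26+24+5 = 84
Base - P1 - P2 - P4 - P3 - P5 - Base: 8+14+11+17+26+25 = 101
Base - P1 - P2 - P4 - P5 - P3 - Base: 8+14+11+24+26+12 = 95
Base - P1 - P2 - P5 - P3 - P4 - Base: 8+14+33+26+17+5 = 103
Base - P1 - P2 - P5 - P4 - P3 - Base: 8+14+33+24+17+12 = 108
Base - P1 - P3 - P2 - P4 - P5 - Base: 8+20+7+11+24+25 = 95
Base - P1 - P3 - P2 - P5 - P4 - Base: 8+20+7+33+24+5 = 97
Base - P1 - P3 - P4 - P2 - P5 - Base: 8+20+17+11+33+25 = 114
Base - P1 - P3 - P4 - P5 - P2 - Base: 8+20+17+24+33+16 = 118
Base - P1 - P3 - P5 - P2 - P4 - Base: 8+20+26+33+11+5 = 103
Base - P1 - P3 - P5 - P4 - P2 - Base: 8+20+26+24+11+16 = 105
Base - P1 - P4 - P2 - P3 - P5 - Base: 8+3+11+7+26+25 = 80
Base - P1 - P4 - P2 - P5 - P3 - Base: 8+3+11+33+26+12 = 93
… (46 more)
Base - P1 - P5 - P3 - P2 - P4 - Base: 8+22+26+7+11+5 = 79  ← best
The minimum is 79.
One optimal route: Base → P1 → P5 → P3 → P2 → P4 → Base (or its reverse).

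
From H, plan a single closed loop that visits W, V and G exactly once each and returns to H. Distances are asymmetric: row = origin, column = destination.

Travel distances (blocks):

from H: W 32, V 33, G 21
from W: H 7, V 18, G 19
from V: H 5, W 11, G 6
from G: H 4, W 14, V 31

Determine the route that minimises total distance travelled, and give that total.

Minimum total distance: 58 blocks.

H→W→V→G→H: 32+18+6+4 = 60
H→W→G→V→H: 32+19+31+5 = 87
H→V→W→G→H: 33+11+19+4 = 67
H→V→G→W→H: 33+6+14+7 = 60
H→G→W→V→H: 21+14+18+5 = 58
H→G→V→W→H: 21+31+11+7 = 70
The minimum is 58.
One optimal route: H → G → W → V → H.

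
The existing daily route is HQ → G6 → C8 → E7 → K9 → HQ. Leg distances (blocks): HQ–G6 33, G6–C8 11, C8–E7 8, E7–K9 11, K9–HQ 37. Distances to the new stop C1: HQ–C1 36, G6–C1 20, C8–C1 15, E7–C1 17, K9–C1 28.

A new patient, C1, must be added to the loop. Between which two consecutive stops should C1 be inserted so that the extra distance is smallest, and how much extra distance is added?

Insertion cost between consecutive stops i–j is d(i,C1) + d(C1,j) − d(i,j):
  between HQ and G6: 36 + 20 − 33 = 23
  between G6 and C8: 20 + 15 − 11 = 24
  between C8 and E7: 15 + 17 − 8 = 24
  between E7 and K9: 17 + 28 − 11 = 34
  between K9 and HQ: 28 + 36 − 37 = 27
Cheapest insertion is between HQ and G6, adding 23.
New total = 100 + 23 = 123.

+23 blocks — insert C1 between HQ and G6.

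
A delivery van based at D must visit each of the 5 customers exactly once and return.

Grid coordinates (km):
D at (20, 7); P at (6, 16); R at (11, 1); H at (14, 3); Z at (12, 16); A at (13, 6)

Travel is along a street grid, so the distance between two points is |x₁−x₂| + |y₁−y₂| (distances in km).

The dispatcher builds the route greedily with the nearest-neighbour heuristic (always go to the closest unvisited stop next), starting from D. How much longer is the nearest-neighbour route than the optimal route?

The nearest-neighbour route is 2 km longer than optimal.

D: A=8, H=10, R=15, Z=17, P=23 ⇒ A
A: H=4, R=7, Z=11, P=17 ⇒ H
H: R=5, Z=15, P=21 ⇒ R
R: Z=16, P=20 ⇒ Z
Z: P=6 ⇒ P
NN route D → A → H → R → Z → P → D costs 62.
Optimal: D → H → R → P → Z → A → D costs 60 (by enumerating all 60 distinct tours).
Excess = 62 − 60 = 2.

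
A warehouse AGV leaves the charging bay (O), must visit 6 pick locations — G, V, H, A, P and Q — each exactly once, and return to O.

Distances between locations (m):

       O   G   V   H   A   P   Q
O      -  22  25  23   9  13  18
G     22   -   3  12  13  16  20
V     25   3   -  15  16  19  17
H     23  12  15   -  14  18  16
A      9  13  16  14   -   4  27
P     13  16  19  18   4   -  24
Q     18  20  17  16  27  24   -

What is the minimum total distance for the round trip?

There are 360 distinct closed tours to check (reversals are equivalent).
O - G - V - H - A - P - Q - O: 22+3+15+14+4+24+18 = 100
O - G - V - H - A - Q - P - O: 22+3+15+14+27+24+13 = 118
O - G - V - H - P - A - Q - O: 22+3+15+18+4+27+18 = 107
O - G - V - H - P - Q - A - O: 22+3+15+18+24+27+9 = 118
O - G - V - H - Q - A - P - O: 22+3+15+16+27+4+13 = 100
O - G - V - H - Q - P - A - O: 22+3+15+16+24+4+9 = 93
O - G - V - A - H - P - Q - O: 22+3+16+14+18+24+18 = 115
O - G - V - A - H - Q - P - O: 22+3+16+14+16+24+13 = 108
… (352 more)
O - A - P - G - V - H - Q - O: 9+4+16+3+15+16+18 = 81  ← best
The minimum is 81.
One optimal route: O → A → P → G → V → H → Q → O (or its reverse).

81 m — the shortest possible round trip.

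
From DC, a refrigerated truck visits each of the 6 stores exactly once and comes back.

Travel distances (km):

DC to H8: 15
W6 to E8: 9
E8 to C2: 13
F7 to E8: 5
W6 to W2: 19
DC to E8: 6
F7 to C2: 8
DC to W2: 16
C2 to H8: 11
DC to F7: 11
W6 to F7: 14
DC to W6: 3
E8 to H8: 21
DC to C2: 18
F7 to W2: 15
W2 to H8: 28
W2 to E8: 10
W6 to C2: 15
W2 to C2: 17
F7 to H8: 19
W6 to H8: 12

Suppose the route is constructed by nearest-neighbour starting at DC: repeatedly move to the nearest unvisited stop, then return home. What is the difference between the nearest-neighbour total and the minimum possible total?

Excess over optimum: 15 km.

DC: W6=3, E8=6, F7=11, H8=15, W2=16, C2=18 ⇒ W6
W6: E8=9, H8=12, F7=14, C2=15, W2=19 ⇒ E8
E8: F7=5, W2=10, C2=13, H8=21 ⇒ F7
F7: C2=8, W2=15, H8=19 ⇒ C2
C2: H8=11, W2=17 ⇒ H8
H8: W2=28 ⇒ W2
NN route DC → W6 → E8 → F7 → C2 → H8 → W2 → DC costs 80.
Optimal: DC → W6 → H8 → C2 → F7 → W2 → E8 → DC costs 65 (by enumerating all 360 distinct tours).
Excess = 80 − 65 = 15.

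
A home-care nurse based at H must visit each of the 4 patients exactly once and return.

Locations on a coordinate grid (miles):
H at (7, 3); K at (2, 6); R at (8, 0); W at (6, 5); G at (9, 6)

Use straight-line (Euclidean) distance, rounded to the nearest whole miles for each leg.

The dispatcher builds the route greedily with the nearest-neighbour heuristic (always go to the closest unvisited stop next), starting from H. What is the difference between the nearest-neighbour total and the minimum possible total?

From H: W=2, R=3, G=4, K=6 → choose W (2).
From W: G=3, K=4, R=5 → choose G (3).
From G: R=6, K=7 → choose R (6).
From R: K=8 → choose K (8).
NN route H → W → G → R → K → H costs 25.
Optimal: H → K → W → G → R → H costs 22 (by enumerating all 12 distinct tours).
Excess = 25 − 22 = 3.

3 miles longer than the optimal tour.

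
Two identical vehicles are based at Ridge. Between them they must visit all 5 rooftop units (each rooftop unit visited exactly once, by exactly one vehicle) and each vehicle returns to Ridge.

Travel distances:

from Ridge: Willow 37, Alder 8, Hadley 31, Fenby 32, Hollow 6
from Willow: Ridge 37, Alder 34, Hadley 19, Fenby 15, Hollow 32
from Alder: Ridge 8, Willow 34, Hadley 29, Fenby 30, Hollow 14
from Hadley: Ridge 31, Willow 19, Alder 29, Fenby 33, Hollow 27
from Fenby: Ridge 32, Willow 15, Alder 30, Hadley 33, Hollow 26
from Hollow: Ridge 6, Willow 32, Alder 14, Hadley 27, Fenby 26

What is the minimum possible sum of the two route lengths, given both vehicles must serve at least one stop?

Try each way of splitting the stops between the two vehicles (each non-empty) and, for each split, find the best tour for each vehicle:
  {Willow} + {Alder, Hadley, Fenby, Hollow}: 74 + 102 = 176
  {Alder} + {Willow, Hadley, Fenby, Hollow}: 16 + 97 = 113
  {Willow, Alder} + {Hadley, Fenby, Hollow}: 79 + 96 = 175
  {Hadley} + {Willow, Alder, Fenby, Hollow}: 62 + 89 = 151
  {Willow, Hadley} + {Alder, Fenby, Hollow}: 87 + 70 = 157
  {Alder, Hadley} + {Willow, Fenby, Hollow}: 68 + 84 = 152
  … (15 splits in total)
Best: vehicle 1 Ridge → Alder → Ridge = 16; vehicle 2 Ridge → Hadley → Willow → Fenby → Hollow → Ridge = 97; combined 113.

Minimum combined distance: 113.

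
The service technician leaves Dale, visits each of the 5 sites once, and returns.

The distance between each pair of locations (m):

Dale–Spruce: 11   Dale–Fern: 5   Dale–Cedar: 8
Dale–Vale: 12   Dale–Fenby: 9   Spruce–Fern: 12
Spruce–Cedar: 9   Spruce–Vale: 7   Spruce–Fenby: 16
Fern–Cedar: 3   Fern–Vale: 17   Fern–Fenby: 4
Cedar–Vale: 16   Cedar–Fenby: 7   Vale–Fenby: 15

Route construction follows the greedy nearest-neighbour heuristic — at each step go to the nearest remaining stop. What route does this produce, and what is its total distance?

48 m along Dale → Fern → Cedar → Fenby → Vale → Spruce → Dale.

At Dale the remaining stops are Fern 5, Cedar 8, Fenby 9, Spruce 11, Vale 12; go to Fern.
At Fern the remaining stops are Cedar 3, Fenby 4, Spruce 12, Vale 17; go to Cedar.
At Cedar the remaining stops are Fenby 7, Spruce 9, Vale 16; go to Fenby.
At Fenby the remaining stops are Vale 15, Spruce 16; go to Vale.
At Vale the remaining stops are Spruce 7; go to Spruce.
Return Spruce→Dale: 11.
Total = 5 + 3 + 7 + 15 + 7 + 11 = 48.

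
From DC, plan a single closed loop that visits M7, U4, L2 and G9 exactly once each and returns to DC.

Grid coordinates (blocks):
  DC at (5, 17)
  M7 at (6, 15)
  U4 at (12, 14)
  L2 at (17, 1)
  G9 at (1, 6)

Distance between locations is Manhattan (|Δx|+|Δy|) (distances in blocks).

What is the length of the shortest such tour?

Shortest round trip = 64 blocks.

With 4 stops there are 4!/2 = 12 distinct round trips (a route and its reverse cost the same).
DC - M7 - U4 - L2 - G9 - DC: 3+7+18+21+15 = 64
DC - M7 - U4 - G9 - L2 - DC: 3+7+19+21+28 = 78
DC - M7 - L2 - U4 - G9 - DC: 3+25+18+19+15 = 80
DC - M7 - L2 - G9 - U4 - DC: 3+25+21+19+10 = 78
DC - M7 - G9 - U4 - L2 - DC: 3+14+19+18+28 = 82
DC - M7 - G9 - L2 - U4 - DC: 3+14+21+18+10 = 66
DC - U4 - M7 - L2 - G9 - DC: 10+7+25+21+15 = 78
DC - U4 - M7 - G9 - L2 - DC: 10+7+14+21+28 = 80
DC - U4 - L2 - M7 - G9 - DC: 10+18+25+14+15 = 82
DC - U4 - G9 - M7 - L2 - DC: 10+19+14+25+28 = 96
DC - L2 - M7 - U4 - G9 - DC: 28+25+7+19+15 = 94
DC - L2 - U4 - M7 - G9 - DC: 28+18+7+14+15 = 82
The minimum is 64.
One optimal route: DC → M7 → U4 → L2 → G9 → DC (or its reverse).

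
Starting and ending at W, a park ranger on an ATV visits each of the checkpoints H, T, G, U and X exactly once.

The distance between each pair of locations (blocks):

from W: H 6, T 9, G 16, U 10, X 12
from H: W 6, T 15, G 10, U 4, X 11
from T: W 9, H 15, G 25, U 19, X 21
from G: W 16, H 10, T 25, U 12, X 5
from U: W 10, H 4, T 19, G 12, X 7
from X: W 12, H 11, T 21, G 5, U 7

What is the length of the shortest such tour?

Minimum total distance: 56 blocks.

There are 60 distinct closed tours to check (reversals are equivalent).
W-H-T-G-U-X-W: 6+15+25+12+7+12 = 77
W-H-T-G-X-U-W: 6+15+25+5+7+10 = 68
W-H-T-U-G-X-W: 6+15+19+12+5+12 = 69
W-H-T-U-X-G-W: 6+15+19+7+5+16 = 68
W-H-T-X-G-U-W: 6+15+21+5+12+10 = 69
W-H-T-X-U-G-W: 6+15+21+7+12+16 = 77
W-H-G-T-U-X-W: 6+10+25+19+7+12 = 79
W-H-G-T-X-U-W: 6+10+25+21+7+10 = 79
W-H-G-U-T-X-W: 6+10+12+19+21+12 = 80
W-H-G-U-X-T-W: 6+10+12+7+21+9 = 65
W-H-G-X-T-U-W: 6+10+5+21+19+10 = 71
W-H-G-X-U-T-W: 6+10+5+7+19+9 = 56
W-H-U-T-G-X-W: 6+4+19+25+5+12 = 71
W-H-U-T-X-G-W: 6+4+19+21+5+16 = 71
… (46 more)
The minimum is 56.
One optimal route: W → H → G → X → U → T → W (or its reverse).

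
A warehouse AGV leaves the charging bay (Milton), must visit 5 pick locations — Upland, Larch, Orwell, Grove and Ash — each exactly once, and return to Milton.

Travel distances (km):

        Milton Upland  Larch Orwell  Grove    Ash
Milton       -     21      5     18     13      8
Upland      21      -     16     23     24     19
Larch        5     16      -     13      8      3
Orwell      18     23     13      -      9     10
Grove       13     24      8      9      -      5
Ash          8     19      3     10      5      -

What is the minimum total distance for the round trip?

Shortest round trip = 66 km.

With 5 stops there are 5!/2 = 60 distinct round trips (a route and its reverse cost the same).
Milton → Upland → Larch → Orwell → Grove → Ash → Milton: 21+16+13+9+5+8 = 72
Milton → Upland → Larch → Orwell → Ash → Grove → Milton: 21+16+13+10+5+13 = 78
Milton → Upland → Larch → Grove → Orwell → Ash → Milton: 21+16+8+9+10+8 = 72
Milton → Upland → Larch → Grove → Ash → Orwell → Milton: 21+16+8+5+10+18 = 78
Milton → Upland → Larch → Ash → Orwell → Grove → Milton: 21+16+3+10+9+13 = 72
Milton → Upland → Larch → Ash → Grove → Orwell → Milton: 21+16+3+5+9+18 = 72
Milton → Upland → Orwell → Larch → Grove → Ash → Milton: 21+23+13+8+5+8 = 78
Milton → Upland → Orwell → Larch → Ash → Grove → Milton: 21+23+13+3+5+13 = 78
Milton → Upland → Orwell → Grove → Larch → Ash → Milton: 21+23+9+8+3+8 = 72
Milton → Upland → Orwell → Grove → Ash → Larch → Milton: 21+23+9+5+3+5 = 66
Milton → Upland → Orwell → Ash → Larch → Grove → Milton: 21+23+10+3+8+13 = 78
Milton → Upland → Orwell → Ash → Grove → Larch → Milton: 21+23+10+5+8+5 = 72
Milton → Upland → Grove → Larch → Orwell → Ash → Milton: 21+24+8+13+10+8 = 84
Milton → Upland → Grove → Larch → Ash → Orwell → Milton: 21+24+8+3+10+18 = 84
… (46 more)
The minimum is 66.
One optimal route: Milton → Upland → Orwell → Grove → Ash → Larch → Milton (or its reverse).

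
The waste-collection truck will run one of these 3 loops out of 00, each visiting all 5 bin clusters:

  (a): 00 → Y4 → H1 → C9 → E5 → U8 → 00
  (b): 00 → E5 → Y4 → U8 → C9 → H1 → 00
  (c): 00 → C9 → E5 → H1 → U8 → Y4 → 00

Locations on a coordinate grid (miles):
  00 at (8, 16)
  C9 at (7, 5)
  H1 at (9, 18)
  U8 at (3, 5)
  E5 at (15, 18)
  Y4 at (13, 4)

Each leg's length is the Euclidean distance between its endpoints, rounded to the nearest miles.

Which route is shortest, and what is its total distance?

50 miles — (b) is the shortest.

(a): 13 + 15 + 13 + 15 + 18 + 12 = 86
(b): 7 + 14 + 10 + 4 + 13 + 2 = 50
(c): 11 + 15 + 6 + 14 + 10 + 13 = 69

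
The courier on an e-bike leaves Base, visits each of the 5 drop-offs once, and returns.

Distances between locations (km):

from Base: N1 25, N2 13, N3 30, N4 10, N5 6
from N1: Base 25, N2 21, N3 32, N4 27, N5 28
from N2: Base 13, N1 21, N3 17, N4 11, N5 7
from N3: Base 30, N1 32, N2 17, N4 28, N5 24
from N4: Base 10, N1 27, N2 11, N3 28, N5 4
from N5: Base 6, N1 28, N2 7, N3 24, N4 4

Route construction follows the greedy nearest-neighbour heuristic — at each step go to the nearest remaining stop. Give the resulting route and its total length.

Base → [N5:6 / N4:10 / N2:13 / N1:25 / N3:30] → N5 (6)
N5 → [N4:4 / N2:7 / N3:24 / N1:28] → N4 (4)
N4 → [N2:11 / N1:27 / N3:28] → N2 (11)
N2 → [N3:17 / N1:21] → N3 (17)
N3 → [N1:32] → N1 (32)
Return N1→Base: 25.
Total = 6 + 4 + 11 + 17 + 32 + 25 = 95.

95 km along Base → N5 → N4 → N2 → N3 → N1 → Base.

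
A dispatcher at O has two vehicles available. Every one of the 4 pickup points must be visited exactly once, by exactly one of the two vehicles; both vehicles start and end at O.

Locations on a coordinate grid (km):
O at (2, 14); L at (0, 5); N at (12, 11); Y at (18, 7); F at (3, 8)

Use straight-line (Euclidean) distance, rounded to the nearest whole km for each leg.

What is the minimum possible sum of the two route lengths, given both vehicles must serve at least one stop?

Try each way of splitting the stops between the two vehicles (each non-empty) and, for each split, find the best tour for each vehicle:
  {L} + {N, Y, F}: 18 + 38 = 56
  {N} + {L, Y, F}: 20 + 45 = 65
  {L, N} + {Y, F}: 32 + 38 = 70
  {Y} + {L, N, F}: 34 + 32 = 66
  {L, Y} + {N, F}: 44 + 25 = 69
  {N, Y} + {L, F}: 34 + 19 = 53
  … (7 splits in total)
Best: vehicle 1 O → N → Y → O = 34; vehicle 2 O → L → F → O = 19; combined 53.

Minimum combined distance: 53 km.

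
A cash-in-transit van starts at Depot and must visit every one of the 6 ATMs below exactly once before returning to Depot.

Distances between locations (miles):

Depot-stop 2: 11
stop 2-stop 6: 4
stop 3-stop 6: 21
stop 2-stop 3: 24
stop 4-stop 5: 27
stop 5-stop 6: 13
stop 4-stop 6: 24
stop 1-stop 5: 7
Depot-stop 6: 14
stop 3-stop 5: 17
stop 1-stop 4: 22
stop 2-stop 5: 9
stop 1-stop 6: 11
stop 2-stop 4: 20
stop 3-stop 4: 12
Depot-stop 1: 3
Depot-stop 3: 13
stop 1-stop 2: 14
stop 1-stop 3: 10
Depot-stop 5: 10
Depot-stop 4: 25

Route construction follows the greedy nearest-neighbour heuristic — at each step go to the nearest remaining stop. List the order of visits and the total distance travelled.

Total distance 81 miles via the nearest-neighbour route Depot → stop 1 → stop 5 → stop 2 → stop 6 → stop 3 → stop 4 → Depot.

Depot → [stop 1:3 / stop 5:10 / stop 2:11 / stop 3:13 / stop 6:14 / stop 4:25] → stop 1 (3)
stop 1 → [stop 5:7 / stop 3:10 / stop 6:11 / stop 2:14 / stop 4:22] → stop 5 (7)
stop 5 → [stop 2:9 / stop 6:13 / stop 3:17 / stop 4:27] → stop 2 (9)
stop 2 → [stop 6:4 / stop 4:20 / stop 3:24] → stop 6 (4)
stop 6 → [stop 3:21 / stop 4:24] → stop 3 (21)
stop 3 → [stop 4:12] → stop 4 (12)
Return stop 4→Depot: 25.
Total = 3 + 7 + 9 + 4 + 21 + 12 + 25 = 81.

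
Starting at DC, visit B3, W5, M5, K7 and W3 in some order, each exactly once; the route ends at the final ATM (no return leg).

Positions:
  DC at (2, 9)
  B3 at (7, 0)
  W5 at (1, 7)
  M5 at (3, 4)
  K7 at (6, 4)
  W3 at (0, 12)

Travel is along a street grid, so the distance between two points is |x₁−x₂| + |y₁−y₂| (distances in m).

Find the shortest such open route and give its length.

There are 5! = 120 possible orderings.
DC - B3 - W5 - M5 - K7 - W3: 14+13+5+3+14 = 49
DC - B3 - W5 - M5 - W3 - K7: 14+13+5+11+14 = 57
DC - B3 - W5 - K7 - M5 - W3: 14+13+8+3+11 = 49
DC - B3 - W5 - K7 - W3 - M5: 14+13+8+14+11 = 60
DC - B3 - W5 - W3 - M5 - K7: 14+13+6+11+3 = 47
DC - B3 - W5 - W3 - K7 - M5: 14+13+6+14+3 = 50
DC - B3 - M5 - W5 - K7 - W3: 14+8+5+8+14 = 49
DC - B3 - M5 - W5 - W3 - K7: 14+8+5+6+14 = 47
DC - B3 - M5 - K7 - W5 - W3: 14+8+3+8+6 = 39
DC - B3 - M5 - K7 - W3 - W5: 14+8+3+14+6 = 45
DC - B3 - M5 - W3 - W5 - K7: 14+8+11+6+8 = 47
DC - B3 - M5 - W3 - K7 - W5: 14+8+11+14+8 = 55
DC - B3 - K7 - W5 - M5 - W3: 14+5+8+5+11 = 43
DC - B3 - K7 - W5 - W3 - M5: 14+5+8+6+11 = 44
… (106 more)
DC - W3 - W5 - M5 - K7 - B3: 5+6+5+3+5 = 24  ← best
The minimum is 24.
One shortest path: DC → W3 → W5 → M5 → K7 → B3.

24 m — the minimum one-way total.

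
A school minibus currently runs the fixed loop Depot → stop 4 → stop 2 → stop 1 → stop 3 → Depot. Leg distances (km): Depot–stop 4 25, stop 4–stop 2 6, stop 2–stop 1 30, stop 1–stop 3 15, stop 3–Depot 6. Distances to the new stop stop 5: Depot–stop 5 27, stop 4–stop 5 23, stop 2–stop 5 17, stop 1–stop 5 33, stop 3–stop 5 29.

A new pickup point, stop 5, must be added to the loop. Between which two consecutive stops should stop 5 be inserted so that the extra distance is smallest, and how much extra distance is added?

Minimum extra distance: 20 km, inserting stop 5 between stop 2 and stop 1.

Insertion cost between consecutive stops i–j is d(i,stop 5) + d(stop 5,j) − d(i,j):
  between Depot and stop 4: 27 + 23 − 25 = 25
  between stop 4 and stop 2: 23 + 17 − 6 = 34
  between stop 2 and stop 1: 17 + 33 − 30 = 20
  between stop 1 and stop 3: 33 + 29 − 15 = 47
  between stop 3 and Depot: 29 + 27 − 6 = 50
Cheapest insertion is between stop 2 and stop 1, adding 20.
New total = 82 + 20 = 102.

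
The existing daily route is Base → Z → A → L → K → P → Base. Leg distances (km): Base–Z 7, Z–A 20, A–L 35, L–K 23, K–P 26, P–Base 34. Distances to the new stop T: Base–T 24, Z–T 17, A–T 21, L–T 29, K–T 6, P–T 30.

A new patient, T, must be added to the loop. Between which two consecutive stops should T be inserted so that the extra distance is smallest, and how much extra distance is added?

Insertion cost between consecutive stops i–j is d(i,T) + d(T,j) − d(i,j):
  between Base and Z: 24 + 17 − 7 = 34
  between Z and A: 17 + 21 − 20 = 18
  between A and L: 21 + 29 − 35 = 15
  between L and K: 29 + 6 − 23 = 12
  between K and P: 6 + 30 − 26 = 10
  between P and Base: 30 + 24 − 34 = 20
Cheapest insertion is between K and P, adding 10.
New total = 145 + 10 = 155.

Minimum extra distance: 10 km, inserting T between K and P.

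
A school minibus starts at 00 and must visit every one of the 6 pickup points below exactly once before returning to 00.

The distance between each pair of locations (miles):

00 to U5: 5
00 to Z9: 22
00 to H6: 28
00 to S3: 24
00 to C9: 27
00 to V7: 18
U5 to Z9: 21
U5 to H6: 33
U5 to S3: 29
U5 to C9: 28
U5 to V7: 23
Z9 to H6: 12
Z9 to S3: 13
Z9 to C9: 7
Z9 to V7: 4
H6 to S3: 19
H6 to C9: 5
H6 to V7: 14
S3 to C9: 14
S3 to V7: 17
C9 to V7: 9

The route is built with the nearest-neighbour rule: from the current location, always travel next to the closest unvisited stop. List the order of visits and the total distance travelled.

87 miles along 00 → U5 → Z9 → V7 → C9 → H6 → S3 → 00.

From 00: distances to unvisited — U5=5, V7=18, Z9=22, S3=24, C9=27, H6=28. Nearest is U5 (5).
From U5: distances to unvisited — Z9=21, V7=23, C9=28, S3=29, H6=33. Nearest is Z9 (21).
From Z9: distances to unvisited — V7=4, C9=7, H6=12, S3=13. Nearest is V7 (4).
From V7: distances to unvisited — C9=9, H6=14, S3=17. Nearest is C9 (9).
From C9: distances to unvisited — H6=5, S3=14. Nearest is H6 (5).
From H6: distances to unvisited — S3=19. Nearest is S3 (19).
Return S3→00: 24.
Total = 5 + 21 + 4 + 9 + 5 + 19 + 24 = 87.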